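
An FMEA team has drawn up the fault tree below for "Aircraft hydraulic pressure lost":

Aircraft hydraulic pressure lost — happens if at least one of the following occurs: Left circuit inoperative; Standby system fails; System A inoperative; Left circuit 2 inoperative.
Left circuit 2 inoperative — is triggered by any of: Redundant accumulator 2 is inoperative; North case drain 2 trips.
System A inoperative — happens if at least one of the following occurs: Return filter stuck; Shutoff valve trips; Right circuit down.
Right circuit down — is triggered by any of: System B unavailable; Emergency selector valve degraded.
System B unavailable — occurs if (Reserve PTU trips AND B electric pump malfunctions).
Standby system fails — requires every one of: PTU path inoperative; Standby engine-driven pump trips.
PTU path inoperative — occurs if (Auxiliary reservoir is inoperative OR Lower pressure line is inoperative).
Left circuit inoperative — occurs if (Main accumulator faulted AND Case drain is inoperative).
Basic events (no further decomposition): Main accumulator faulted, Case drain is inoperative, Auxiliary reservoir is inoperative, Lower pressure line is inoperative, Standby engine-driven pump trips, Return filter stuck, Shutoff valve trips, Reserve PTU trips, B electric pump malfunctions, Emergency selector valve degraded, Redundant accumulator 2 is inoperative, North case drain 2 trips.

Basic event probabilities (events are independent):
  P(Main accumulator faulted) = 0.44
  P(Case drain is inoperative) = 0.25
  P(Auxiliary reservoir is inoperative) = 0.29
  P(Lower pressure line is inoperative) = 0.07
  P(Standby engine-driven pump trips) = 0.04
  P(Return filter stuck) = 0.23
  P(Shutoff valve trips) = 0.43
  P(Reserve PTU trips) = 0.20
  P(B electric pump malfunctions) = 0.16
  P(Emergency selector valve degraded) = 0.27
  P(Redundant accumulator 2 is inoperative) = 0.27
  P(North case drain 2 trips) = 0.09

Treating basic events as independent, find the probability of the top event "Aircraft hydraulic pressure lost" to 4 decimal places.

P(Left circuit inoperative) [AND] = 0.44 × 0.25 = 0.110000
P(PTU path inoperative) [OR] = 1 − (1−0.29) × (1−0.07) = 0.339700
P(Standby system fails) [AND] = 0.339700 × 0.04 = 0.013588
P(System B unavailable) [AND] = 0.20 × 0.16 = 0.032000
P(Right circuit down) [OR] = 1 − (1−0.032000) × (1−0.27) = 0.293360
P(System A inoperative) [OR] = 1 − (1−0.23) × (1−0.43) × (1−0.293360) = 0.689856
P(Left circuit 2 inoperative) [OR] = 1 − (1−0.27) × (1−0.09) = 0.335700
P(Aircraft hydraulic pressure lost) [OR] = 1 − (1−0.110000) × (1−0.013588) × (1−0.689856) × (1−0.335700) = 0.819126
Rounded to 4 decimal places: P(Aircraft hydraulic pressure lost) ≈ 0.8191.

0.8191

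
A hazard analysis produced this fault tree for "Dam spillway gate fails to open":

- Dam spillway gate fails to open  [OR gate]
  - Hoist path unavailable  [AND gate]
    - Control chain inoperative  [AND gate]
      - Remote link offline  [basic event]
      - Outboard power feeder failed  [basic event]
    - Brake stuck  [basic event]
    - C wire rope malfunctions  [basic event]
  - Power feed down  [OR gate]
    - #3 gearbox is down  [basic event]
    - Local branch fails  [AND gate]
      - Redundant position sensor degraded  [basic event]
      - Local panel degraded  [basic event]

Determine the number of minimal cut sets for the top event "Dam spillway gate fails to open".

Control chain inoperative [AND]: one cut set from each child combined → 1 × 1 = 1 cut set(s).
Hoist path unavailable [AND]: one cut set from each child combined → 1 × 1 × 1 = 1 cut set(s).
Local branch fails [AND]: one cut set from each child combined → 1 × 1 = 1 cut set(s).
Power feed down [OR]: union of children's cut sets → 2 cut set(s).
Dam spillway gate fails to open [OR]: union of children's cut sets → 3 cut set(s).
Minimal cut sets: {Brake stuck, C wire rope malfunctions, Outboard power feeder failed, Remote link offline}; {#3 gearbox is down}; {Local panel degraded, Redundant position sensor degraded}.

3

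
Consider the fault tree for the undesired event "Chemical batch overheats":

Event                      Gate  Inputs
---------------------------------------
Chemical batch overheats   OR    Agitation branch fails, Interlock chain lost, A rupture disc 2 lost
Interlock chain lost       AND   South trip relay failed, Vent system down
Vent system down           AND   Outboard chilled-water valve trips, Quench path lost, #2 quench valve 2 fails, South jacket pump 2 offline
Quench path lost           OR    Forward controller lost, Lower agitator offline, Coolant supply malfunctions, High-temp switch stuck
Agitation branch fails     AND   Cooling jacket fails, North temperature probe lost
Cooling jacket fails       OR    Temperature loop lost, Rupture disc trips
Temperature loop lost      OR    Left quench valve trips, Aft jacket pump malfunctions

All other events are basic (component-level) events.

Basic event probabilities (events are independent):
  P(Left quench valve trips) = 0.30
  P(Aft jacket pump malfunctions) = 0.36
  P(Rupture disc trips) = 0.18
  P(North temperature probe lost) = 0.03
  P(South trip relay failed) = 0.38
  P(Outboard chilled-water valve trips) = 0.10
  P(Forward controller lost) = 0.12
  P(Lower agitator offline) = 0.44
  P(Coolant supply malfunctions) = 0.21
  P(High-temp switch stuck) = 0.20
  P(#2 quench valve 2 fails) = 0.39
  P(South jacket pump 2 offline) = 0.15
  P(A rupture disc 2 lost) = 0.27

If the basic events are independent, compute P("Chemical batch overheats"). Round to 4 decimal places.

P(Temperature loop lost) [OR] = 1 − (1−0.30) × (1−0.36) = 0.552000
P(Cooling jacket fails) [OR] = 1 − (1−0.552000) × (1−0.18) = 0.632640
P(Agitation branch fails) [AND] = 0.632640 × 0.03 = 0.018979
P(Quench path lost) [OR] = 1 − (1−0.12) × (1−0.44) × (1−0.21) × (1−0.20) = 0.688550
P(Vent system down) [AND] = 0.10 × 0.688550 × 0.39 × 0.15 = 0.004028
P(Interlock chain lost) [AND] = 0.38 × 0.004028 = 0.001531
P(Chemical batch overheats) [OR] = 1 − (1−0.018979) × (1−0.001531) × (1−0.27) = 0.284951
Rounded to 4 decimal places: P(Chemical batch overheats) ≈ 0.2850.

0.2850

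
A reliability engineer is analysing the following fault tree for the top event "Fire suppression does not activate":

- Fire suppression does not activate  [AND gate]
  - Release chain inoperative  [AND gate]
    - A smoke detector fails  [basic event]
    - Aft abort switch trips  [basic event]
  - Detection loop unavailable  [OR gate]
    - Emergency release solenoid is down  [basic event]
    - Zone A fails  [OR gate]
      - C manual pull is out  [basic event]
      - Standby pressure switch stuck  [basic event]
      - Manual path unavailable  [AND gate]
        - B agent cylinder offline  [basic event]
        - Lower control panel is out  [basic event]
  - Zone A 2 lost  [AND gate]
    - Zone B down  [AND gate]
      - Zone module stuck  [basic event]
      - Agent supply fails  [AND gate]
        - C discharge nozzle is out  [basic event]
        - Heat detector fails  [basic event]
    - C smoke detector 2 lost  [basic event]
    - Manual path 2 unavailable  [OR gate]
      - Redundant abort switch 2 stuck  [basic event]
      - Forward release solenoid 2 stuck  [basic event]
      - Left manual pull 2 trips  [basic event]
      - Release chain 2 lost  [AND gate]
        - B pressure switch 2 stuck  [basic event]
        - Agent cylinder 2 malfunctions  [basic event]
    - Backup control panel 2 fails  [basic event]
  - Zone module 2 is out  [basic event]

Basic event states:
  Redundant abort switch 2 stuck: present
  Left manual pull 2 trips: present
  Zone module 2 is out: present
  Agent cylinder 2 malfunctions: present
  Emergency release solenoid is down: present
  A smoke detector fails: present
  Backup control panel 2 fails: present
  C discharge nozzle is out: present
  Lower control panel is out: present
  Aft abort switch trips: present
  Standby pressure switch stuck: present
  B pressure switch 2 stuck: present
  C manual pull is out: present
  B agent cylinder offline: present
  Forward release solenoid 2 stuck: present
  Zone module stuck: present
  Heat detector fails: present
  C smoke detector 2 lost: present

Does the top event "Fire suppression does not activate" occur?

Release chain inoperative [AND]: A smoke detector fails=occurs, Aft abort switch trips=occurs → all inputs occur → occurs.
Manual path unavailable [AND]: B agent cylinder offline=occurs, Lower control panel is out=occurs → all inputs occur → occurs.
Zone A fails [OR]: C manual pull is out=occurs, Standby pressure switch stuck=occurs, Manual path unavailable=occurs → at least one input occurs → occurs.
Detection loop unavailable [OR]: Emergency release solenoid is down=occurs, Zone A fails=occurs → at least one input occurs → occurs.
Agent supply fails [AND]: C discharge nozzle is out=occurs, Heat detector fails=occurs → all inputs occur → occurs.
Zone B down [AND]: Zone module stuck=occurs, Agent supply fails=occurs → all inputs occur → occurs.
Release chain 2 lost [AND]: B pressure switch 2 stuck=occurs, Agent cylinder 2 malfunctions=occurs → all inputs occur → occurs.
Manual path 2 unavailable [OR]: Redundant abort switch 2 stuck=occurs, Forward release solenoid 2 stuck=occurs, Left manual pull 2 trips=occurs, Release chain 2 lost=occurs → at least one input occurs → occurs.
Zone A 2 lost [AND]: Zone B down=occurs, C smoke detector 2 lost=occurs, Manual path 2 unavailable=occurs, Backup control panel 2 fails=occurs → all inputs occur → occurs.
Fire suppression does not activate [AND]: Release chain inoperative=occurs, Detection loop unavailable=occurs, Zone A 2 lost=occurs, Zone module 2 is out=occurs → all inputs occur → occurs.

Yes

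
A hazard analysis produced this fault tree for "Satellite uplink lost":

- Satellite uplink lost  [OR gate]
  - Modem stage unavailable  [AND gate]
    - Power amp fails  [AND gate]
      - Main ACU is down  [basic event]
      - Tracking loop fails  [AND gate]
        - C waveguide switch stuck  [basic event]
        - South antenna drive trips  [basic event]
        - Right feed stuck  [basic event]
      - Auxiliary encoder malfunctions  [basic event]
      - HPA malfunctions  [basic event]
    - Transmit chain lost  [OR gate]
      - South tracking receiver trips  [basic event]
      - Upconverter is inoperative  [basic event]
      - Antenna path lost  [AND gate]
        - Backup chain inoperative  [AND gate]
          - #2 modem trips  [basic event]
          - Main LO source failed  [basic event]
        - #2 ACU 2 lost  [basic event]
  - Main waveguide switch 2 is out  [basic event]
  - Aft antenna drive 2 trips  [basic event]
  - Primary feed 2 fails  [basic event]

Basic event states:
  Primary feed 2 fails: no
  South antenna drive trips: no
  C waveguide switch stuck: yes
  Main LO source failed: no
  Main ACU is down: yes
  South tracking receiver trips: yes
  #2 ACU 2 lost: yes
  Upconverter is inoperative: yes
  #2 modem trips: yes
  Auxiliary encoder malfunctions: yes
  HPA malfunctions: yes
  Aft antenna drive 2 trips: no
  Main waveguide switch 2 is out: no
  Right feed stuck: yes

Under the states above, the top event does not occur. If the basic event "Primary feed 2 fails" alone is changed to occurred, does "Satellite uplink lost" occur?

Yes

Counterfactual: set "Primary feed 2 fails" to occurred.
Tracking loop fails [AND]: C waveguide switch stuck=occurs, South antenna drive trips=not, Right feed stuck=occurs → not all inputs occur → does not occur.
Power amp fails [AND]: Main ACU is down=occurs, Tracking loop fails=not, Auxiliary encoder malfunctions=occurs, HPA malfunctions=occurs → not all inputs occur → does not occur.
Backup chain inoperative [AND]: #2 modem trips=occurs, Main LO source failed=not → not all inputs occur → does not occur.
Antenna path lost [AND]: Backup chain inoperative=not, #2 ACU 2 lost=occurs → not all inputs occur → does not occur.
Transmit chain lost [OR]: South tracking receiver trips=occurs, Upconverter is inoperative=occurs, Antenna path lost=not → at least one input occurs → occurs.
Modem stage unavailable [AND]: Power amp fails=not, Transmit chain lost=occurs → not all inputs occur → does not occur.
Satellite uplink lost [OR]: Modem stage unavailable=not, Main waveguide switch 2 is out=not, Aft antenna drive 2 trips=not, Primary feed 2 fails=occurs → at least one input occurs → occurs.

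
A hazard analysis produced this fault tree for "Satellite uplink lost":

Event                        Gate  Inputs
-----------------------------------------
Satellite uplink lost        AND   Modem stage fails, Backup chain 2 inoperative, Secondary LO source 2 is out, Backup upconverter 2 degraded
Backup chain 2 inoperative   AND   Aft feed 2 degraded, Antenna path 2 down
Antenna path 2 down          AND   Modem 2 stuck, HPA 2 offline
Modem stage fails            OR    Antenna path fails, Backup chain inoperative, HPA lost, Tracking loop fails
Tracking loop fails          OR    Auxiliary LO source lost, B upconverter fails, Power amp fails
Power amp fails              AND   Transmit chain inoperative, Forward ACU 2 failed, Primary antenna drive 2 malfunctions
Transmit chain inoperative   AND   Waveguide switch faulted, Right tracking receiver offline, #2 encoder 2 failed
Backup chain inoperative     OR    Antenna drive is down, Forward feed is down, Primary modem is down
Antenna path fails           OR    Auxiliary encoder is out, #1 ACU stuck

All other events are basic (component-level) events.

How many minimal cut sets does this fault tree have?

Antenna path fails [OR]: union of children's cut sets → 2 cut set(s).
Backup chain inoperative [OR]: union of children's cut sets → 3 cut set(s).
Transmit chain inoperative [AND]: one cut set from each child combined → 1 × 1 × 1 = 1 cut set(s).
Power amp fails [AND]: one cut set from each child combined → 1 × 1 × 1 = 1 cut set(s).
Tracking loop fails [OR]: union of children's cut sets → 3 cut set(s).
Modem stage fails [OR]: union of children's cut sets → 9 cut set(s).
Antenna path 2 down [AND]: one cut set from each child combined → 1 × 1 = 1 cut set(s).
Backup chain 2 inoperative [AND]: one cut set from each child combined → 1 × 1 = 1 cut set(s).
Satellite uplink lost [AND]: one cut set from each child combined → 9 × 1 × 1 × 1 = 9 cut set(s).
Minimal cut sets: {Aft feed 2 degraded, Auxiliary encoder is out, Backup upconverter 2 degraded, HPA 2 offline, Modem 2 stuck, Secondary LO source 2 is out}; {#1 ACU stuck, Aft feed 2 degraded, Backup upconverter 2 degraded, HPA 2 offline, Modem 2 stuck, Secondary LO source 2 is out}; {Aft feed 2 degraded, Antenna drive is down, Backup upconverter 2 degraded, HPA 2 offline, Modem 2 stuck, Secondary LO source 2 is out}; {Aft feed 2 degraded, Backup upconverter 2 degraded, Forward feed is down, HPA 2 offline, Modem 2 stuck, Secondary LO source 2 is out}; {Aft feed 2 degraded, Backup upconverter 2 degraded, HPA 2 offline, Modem 2 stuck, Primary modem is down, Secondary LO source 2 is out}; {Aft feed 2 degraded, Backup upconverter 2 degraded, HPA 2 offline, HPA lost, Modem 2 stuck, Secondary LO source 2 is out}; {Aft feed 2 degraded, Auxiliary LO source lost, Backup upconverter 2 degraded, HPA 2 offline, Modem 2 stuck, Secondary LO source 2 is out}; {Aft feed 2 degraded, B upconverter fails, Backup upconverter 2 degraded, HPA 2 offline, Modem 2 stuck, Secondary LO source 2 is out}; {#2 encoder 2 failed, Aft feed 2 degraded, Backup upconverter 2 degraded, Forward ACU 2 failed, HPA 2 offline, Modem 2 stuck, Primary antenna drive 2 malfunctions, Right tracking receiver offline, Secondary LO source 2 is out, Waveguide switch faulted}.

9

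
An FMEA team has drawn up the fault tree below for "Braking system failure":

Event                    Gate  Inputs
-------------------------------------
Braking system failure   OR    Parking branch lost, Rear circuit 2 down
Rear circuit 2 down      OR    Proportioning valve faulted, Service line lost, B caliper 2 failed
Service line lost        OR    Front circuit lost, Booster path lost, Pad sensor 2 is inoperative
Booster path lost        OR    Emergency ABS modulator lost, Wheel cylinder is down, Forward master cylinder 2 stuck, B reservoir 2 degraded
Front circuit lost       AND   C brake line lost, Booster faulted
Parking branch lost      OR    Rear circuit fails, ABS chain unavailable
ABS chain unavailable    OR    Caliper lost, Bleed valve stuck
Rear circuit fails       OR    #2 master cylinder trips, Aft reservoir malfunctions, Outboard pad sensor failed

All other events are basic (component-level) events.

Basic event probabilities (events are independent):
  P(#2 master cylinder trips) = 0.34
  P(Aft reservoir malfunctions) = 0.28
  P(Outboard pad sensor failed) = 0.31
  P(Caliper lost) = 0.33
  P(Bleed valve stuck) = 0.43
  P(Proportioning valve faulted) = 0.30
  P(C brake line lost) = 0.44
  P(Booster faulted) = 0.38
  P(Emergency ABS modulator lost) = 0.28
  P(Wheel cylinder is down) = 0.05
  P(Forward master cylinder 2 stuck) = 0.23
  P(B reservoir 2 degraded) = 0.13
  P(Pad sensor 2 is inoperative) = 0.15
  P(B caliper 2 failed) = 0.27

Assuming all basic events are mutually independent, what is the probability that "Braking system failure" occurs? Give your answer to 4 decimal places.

0.9792

P(Rear circuit fails) [OR] = 1 − (1−0.34) × (1−0.28) × (1−0.31) = 0.672112
P(ABS chain unavailable) [OR] = 1 − (1−0.33) × (1−0.43) = 0.618100
P(Parking branch lost) [OR] = 1 − (1−0.672112) × (1−0.618100) = 0.874780
P(Front circuit lost) [AND] = 0.44 × 0.38 = 0.167200
P(Booster path lost) [OR] = 1 − (1−0.28) × (1−0.05) × (1−0.23) × (1−0.13) = 0.541788
P(Service line lost) [OR] = 1 − (1−0.167200) × (1−0.541788) × (1−0.15) = 0.675641
P(Rear circuit 2 down) [OR] = 1 − (1−0.30) × (1−0.675641) × (1−0.27) = 0.834253
P(Braking system failure) [OR] = 1 − (1−0.874780) × (1−0.834253) = 0.979245
Rounded to 4 decimal places: P(Braking system failure) ≈ 0.9792.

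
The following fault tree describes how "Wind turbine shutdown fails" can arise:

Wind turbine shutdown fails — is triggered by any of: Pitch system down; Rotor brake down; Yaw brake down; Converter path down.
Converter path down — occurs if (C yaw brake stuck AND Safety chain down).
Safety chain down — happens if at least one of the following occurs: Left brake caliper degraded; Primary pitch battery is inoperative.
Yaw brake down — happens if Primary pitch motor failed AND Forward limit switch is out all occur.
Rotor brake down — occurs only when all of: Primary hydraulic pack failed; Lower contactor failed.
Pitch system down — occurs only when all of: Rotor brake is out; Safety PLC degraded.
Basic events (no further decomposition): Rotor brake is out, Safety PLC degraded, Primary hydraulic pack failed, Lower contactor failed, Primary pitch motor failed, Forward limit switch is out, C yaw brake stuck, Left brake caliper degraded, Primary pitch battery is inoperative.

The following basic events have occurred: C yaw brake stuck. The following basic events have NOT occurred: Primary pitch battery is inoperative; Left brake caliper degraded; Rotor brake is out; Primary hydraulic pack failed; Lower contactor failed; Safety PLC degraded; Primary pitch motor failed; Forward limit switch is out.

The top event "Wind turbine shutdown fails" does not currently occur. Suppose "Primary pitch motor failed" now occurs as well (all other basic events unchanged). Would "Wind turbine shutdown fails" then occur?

No

Counterfactual: set "Primary pitch motor failed" to occurred.
Pitch system down [AND]: Rotor brake is out=not, Safety PLC degraded=not → not all inputs occur → does not occur.
Rotor brake down [AND]: Primary hydraulic pack failed=not, Lower contactor failed=not → not all inputs occur → does not occur.
Yaw brake down [AND]: Primary pitch motor failed=occurs, Forward limit switch is out=not → not all inputs occur → does not occur.
Safety chain down [OR]: Left brake caliper degraded=not, Primary pitch battery is inoperative=not → no input occurs → does not occur.
Converter path down [AND]: C yaw brake stuck=occurs, Safety chain down=not → not all inputs occur → does not occur.
Wind turbine shutdown fails [OR]: Pitch system down=not, Rotor brake down=not, Yaw brake down=not, Converter path down=not → no input occurs → does not occur.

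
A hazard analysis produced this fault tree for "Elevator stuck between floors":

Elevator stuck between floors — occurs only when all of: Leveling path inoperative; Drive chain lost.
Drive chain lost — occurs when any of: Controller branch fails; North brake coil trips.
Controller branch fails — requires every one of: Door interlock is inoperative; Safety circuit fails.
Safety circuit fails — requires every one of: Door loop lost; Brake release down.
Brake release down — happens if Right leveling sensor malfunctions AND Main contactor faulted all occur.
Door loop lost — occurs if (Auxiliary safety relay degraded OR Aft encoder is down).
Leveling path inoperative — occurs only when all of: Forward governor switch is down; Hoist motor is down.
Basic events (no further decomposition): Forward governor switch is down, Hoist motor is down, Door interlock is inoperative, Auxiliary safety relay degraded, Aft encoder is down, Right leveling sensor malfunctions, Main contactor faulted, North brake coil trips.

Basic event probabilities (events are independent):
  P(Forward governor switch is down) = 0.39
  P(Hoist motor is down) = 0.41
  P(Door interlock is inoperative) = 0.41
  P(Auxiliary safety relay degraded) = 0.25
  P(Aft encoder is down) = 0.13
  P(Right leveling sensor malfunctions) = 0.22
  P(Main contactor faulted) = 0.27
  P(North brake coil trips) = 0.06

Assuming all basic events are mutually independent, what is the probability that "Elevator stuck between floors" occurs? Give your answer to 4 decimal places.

0.0109

P(Leveling path inoperative) [AND] = 0.39 × 0.41 = 0.159900
P(Door loop lost) [OR] = 1 − (1−0.25) × (1−0.13) = 0.347500
P(Brake release down) [AND] = 0.22 × 0.27 = 0.059400
P(Safety circuit fails) [AND] = 0.347500 × 0.059400 = 0.020642
P(Controller branch fails) [AND] = 0.41 × 0.020642 = 0.008463
P(Drive chain lost) [OR] = 1 − (1−0.008463) × (1−0.06) = 0.067955
P(Elevator stuck between floors) [AND] = 0.159900 × 0.067955 = 0.010866
Rounded to 4 decimal places: P(Elevator stuck between floors) ≈ 0.0109.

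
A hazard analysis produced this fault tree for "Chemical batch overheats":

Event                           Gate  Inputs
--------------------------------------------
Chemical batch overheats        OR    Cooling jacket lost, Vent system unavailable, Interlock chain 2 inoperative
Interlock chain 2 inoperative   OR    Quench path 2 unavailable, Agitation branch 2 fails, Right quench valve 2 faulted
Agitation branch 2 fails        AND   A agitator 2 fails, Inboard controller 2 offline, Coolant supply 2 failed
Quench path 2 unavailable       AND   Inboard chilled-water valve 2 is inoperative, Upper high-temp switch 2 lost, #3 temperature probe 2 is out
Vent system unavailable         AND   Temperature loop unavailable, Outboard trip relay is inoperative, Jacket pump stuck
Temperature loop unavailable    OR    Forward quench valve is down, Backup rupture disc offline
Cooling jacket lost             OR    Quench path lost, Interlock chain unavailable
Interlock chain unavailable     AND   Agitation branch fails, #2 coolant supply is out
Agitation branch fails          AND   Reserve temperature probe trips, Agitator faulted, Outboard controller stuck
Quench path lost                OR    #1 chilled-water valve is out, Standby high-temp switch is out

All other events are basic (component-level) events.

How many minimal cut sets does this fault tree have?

8

Quench path lost [OR]: union of children's cut sets → 2 cut set(s).
Agitation branch fails [AND]: one cut set from each child combined → 1 × 1 × 1 = 1 cut set(s).
Interlock chain unavailable [AND]: one cut set from each child combined → 1 × 1 = 1 cut set(s).
Cooling jacket lost [OR]: union of children's cut sets → 3 cut set(s).
Temperature loop unavailable [OR]: union of children's cut sets → 2 cut set(s).
Vent system unavailable [AND]: one cut set from each child combined → 2 × 1 × 1 = 2 cut set(s).
Quench path 2 unavailable [AND]: one cut set from each child combined → 1 × 1 × 1 = 1 cut set(s).
Agitation branch 2 fails [AND]: one cut set from each child combined → 1 × 1 × 1 = 1 cut set(s).
Interlock chain 2 inoperative [OR]: union of children's cut sets → 3 cut set(s).
Chemical batch overheats [OR]: union of children's cut sets → 8 cut set(s).
Minimal cut sets: {#1 chilled-water valve is out}; {Standby high-temp switch is out}; {#2 coolant supply is out, Agitator faulted, Outboard controller stuck, Reserve temperature probe trips}; {Forward quench valve is down, Jacket pump stuck, Outboard trip relay is inoperative}; {Backup rupture disc offline, Jacket pump stuck, Outboard trip relay is inoperative}; {#3 temperature probe 2 is out, Inboard chilled-water valve 2 is inoperative, Upper high-temp switch 2 lost}; {A agitator 2 fails, Coolant supply 2 failed, Inboard controller 2 offline}; {Right quench valve 2 faulted}.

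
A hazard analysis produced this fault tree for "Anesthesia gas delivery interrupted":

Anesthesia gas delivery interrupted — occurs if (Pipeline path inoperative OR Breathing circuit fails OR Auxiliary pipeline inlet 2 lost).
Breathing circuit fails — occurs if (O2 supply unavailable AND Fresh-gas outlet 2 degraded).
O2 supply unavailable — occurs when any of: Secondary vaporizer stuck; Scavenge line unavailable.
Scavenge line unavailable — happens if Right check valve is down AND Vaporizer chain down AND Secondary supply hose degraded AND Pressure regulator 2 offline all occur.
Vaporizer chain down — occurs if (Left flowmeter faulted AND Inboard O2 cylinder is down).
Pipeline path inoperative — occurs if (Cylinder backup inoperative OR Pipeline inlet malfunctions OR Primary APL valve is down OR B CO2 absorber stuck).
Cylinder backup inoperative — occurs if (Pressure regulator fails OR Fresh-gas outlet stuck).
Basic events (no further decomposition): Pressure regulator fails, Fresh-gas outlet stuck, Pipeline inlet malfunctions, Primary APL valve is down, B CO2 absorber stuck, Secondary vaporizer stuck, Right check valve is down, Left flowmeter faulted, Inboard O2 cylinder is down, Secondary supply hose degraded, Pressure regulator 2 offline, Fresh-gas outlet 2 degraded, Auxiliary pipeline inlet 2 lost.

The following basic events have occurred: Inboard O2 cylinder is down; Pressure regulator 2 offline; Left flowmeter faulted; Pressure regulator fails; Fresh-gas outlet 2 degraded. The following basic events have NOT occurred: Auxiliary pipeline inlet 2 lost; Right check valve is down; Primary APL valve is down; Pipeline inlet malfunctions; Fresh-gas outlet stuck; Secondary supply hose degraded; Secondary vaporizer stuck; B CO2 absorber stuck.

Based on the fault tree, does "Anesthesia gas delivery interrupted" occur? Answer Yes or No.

Yes

Cylinder backup inoperative [OR]: Pressure regulator fails=occurs, Fresh-gas outlet stuck=not → at least one input occurs → occurs.
Pipeline path inoperative [OR]: Cylinder backup inoperative=occurs, Pipeline inlet malfunctions=not, Primary APL valve is down=not, B CO2 absorber stuck=not → at least one input occurs → occurs.
Vaporizer chain down [AND]: Left flowmeter faulted=occurs, Inboard O2 cylinder is down=occurs → all inputs occur → occurs.
Scavenge line unavailable [AND]: Right check valve is down=not, Vaporizer chain down=occurs, Secondary supply hose degraded=not, Pressure regulator 2 offline=occurs → not all inputs occur → does not occur.
O2 supply unavailable [OR]: Secondary vaporizer stuck=not, Scavenge line unavailable=not → no input occurs → does not occur.
Breathing circuit fails [AND]: O2 supply unavailable=not, Fresh-gas outlet 2 degraded=occurs → not all inputs occur → does not occur.
Anesthesia gas delivery interrupted [OR]: Pipeline path inoperative=occurs, Breathing circuit fails=not, Auxiliary pipeline inlet 2 lost=not → at least one input occurs → occurs.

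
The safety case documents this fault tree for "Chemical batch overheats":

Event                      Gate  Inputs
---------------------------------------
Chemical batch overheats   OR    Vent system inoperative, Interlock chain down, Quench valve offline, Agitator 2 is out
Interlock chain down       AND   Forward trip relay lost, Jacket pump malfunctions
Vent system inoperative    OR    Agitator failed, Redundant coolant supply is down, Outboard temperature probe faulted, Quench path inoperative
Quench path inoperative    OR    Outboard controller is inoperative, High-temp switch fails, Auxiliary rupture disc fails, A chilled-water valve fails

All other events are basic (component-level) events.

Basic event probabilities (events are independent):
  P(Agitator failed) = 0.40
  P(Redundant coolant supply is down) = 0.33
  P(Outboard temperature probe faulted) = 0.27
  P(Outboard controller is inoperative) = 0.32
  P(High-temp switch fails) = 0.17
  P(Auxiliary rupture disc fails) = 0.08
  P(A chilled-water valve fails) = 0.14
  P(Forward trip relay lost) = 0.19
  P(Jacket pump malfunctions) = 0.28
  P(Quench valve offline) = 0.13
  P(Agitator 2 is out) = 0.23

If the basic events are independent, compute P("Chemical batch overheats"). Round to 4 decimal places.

0.9169

P(Quench path inoperative) [OR] = 1 − (1−0.32) × (1−0.17) × (1−0.08) × (1−0.14) = 0.553447
P(Vent system inoperative) [OR] = 1 − (1−0.40) × (1−0.33) × (1−0.27) × (1−0.553447) = 0.868955
P(Interlock chain down) [AND] = 0.19 × 0.28 = 0.053200
P(Chemical batch overheats) [OR] = 1 − (1−0.868955) × (1−0.053200) × (1−0.13) × (1−0.23) = 0.916883
Rounded to 4 decimal places: P(Chemical batch overheats) ≈ 0.9169.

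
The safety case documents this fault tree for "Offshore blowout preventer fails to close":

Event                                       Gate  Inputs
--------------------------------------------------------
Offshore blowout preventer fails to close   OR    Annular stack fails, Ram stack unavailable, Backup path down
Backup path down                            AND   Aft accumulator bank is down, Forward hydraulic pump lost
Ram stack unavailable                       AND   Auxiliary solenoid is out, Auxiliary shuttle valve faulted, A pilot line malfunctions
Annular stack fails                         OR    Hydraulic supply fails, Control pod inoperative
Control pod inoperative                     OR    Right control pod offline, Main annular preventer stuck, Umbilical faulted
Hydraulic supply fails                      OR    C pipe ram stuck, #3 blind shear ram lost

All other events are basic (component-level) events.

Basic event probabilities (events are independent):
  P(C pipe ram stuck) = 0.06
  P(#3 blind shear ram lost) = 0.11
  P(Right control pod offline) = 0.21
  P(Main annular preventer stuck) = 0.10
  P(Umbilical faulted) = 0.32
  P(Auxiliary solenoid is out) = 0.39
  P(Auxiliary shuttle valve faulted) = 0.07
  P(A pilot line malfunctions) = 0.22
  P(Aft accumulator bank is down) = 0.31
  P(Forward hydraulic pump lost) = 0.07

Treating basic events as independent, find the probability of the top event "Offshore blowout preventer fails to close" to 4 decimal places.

0.6067

P(Hydraulic supply fails) [OR] = 1 − (1−0.06) × (1−0.11) = 0.163400
P(Control pod inoperative) [OR] = 1 − (1−0.21) × (1−0.10) × (1−0.32) = 0.516520
P(Annular stack fails) [OR] = 1 − (1−0.163400) × (1−0.516520) = 0.595521
P(Ram stack unavailable) [AND] = 0.39 × 0.07 × 0.22 = 0.006006
P(Backup path down) [AND] = 0.31 × 0.07 = 0.021700
P(Offshore blowout preventer fails to close) [OR] = 1 − (1−0.595521) × (1−0.006006) × (1−0.021700) = 0.606675
Rounded to 4 decimal places: P(Offshore blowout preventer fails to close) ≈ 0.6067.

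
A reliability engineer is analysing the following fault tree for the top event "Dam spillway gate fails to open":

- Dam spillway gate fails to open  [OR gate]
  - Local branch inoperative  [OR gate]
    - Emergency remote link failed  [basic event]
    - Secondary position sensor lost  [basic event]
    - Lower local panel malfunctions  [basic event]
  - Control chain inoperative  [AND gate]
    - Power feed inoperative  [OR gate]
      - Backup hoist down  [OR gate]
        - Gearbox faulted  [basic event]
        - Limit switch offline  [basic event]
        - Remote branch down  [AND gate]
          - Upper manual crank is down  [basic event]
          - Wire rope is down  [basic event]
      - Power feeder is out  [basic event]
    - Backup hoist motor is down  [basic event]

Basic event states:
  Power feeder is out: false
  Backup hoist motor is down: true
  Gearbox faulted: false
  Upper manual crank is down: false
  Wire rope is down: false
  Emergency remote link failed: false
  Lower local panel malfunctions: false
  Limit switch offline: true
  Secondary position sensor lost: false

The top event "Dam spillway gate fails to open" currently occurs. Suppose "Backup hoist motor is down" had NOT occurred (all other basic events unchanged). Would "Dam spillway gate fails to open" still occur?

Counterfactual: set "Backup hoist motor is down" to not occurred.
Local branch inoperative [OR]: Emergency remote link failed=not, Secondary position sensor lost=not, Lower local panel malfunctions=not → no input occurs → does not occur.
Remote branch down [AND]: Upper manual crank is down=not, Wire rope is down=not → not all inputs occur → does not occur.
Backup hoist down [OR]: Gearbox faulted=not, Limit switch offline=occurs, Remote branch down=not → at least one input occurs → occurs.
Power feed inoperative [OR]: Backup hoist down=occurs, Power feeder is out=not → at least one input occurs → occurs.
Control chain inoperative [AND]: Power feed inoperative=occurs, Backup hoist motor is down=not → not all inputs occur → does not occur.
Dam spillway gate fails to open [OR]: Local branch inoperative=not, Control chain inoperative=not → no input occurs → does not occur.

No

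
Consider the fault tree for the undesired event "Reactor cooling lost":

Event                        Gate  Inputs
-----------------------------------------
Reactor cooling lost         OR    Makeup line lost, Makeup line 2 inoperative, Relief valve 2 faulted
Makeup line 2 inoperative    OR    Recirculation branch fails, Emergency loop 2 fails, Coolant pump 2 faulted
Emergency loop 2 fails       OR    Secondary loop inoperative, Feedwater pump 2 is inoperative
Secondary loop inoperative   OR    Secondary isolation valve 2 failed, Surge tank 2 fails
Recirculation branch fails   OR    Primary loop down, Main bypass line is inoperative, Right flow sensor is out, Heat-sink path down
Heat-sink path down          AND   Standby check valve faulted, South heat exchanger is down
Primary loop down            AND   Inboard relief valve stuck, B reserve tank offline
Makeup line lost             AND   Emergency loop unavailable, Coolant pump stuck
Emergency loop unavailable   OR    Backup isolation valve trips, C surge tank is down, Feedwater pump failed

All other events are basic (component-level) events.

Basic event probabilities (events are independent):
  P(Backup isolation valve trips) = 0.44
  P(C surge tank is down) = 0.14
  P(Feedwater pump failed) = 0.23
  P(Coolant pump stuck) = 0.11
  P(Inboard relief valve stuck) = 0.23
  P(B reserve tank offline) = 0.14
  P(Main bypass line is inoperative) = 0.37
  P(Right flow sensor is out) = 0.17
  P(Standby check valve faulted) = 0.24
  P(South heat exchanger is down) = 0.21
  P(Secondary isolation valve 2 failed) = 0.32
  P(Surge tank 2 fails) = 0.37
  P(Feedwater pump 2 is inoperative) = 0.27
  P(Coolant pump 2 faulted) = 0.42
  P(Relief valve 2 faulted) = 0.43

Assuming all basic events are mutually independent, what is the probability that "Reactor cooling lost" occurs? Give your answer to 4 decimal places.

P(Emergency loop unavailable) [OR] = 1 − (1−0.44) × (1−0.14) × (1−0.23) = 0.629168
P(Makeup line lost) [AND] = 0.629168 × 0.11 = 0.069208
P(Primary loop down) [AND] = 0.23 × 0.14 = 0.032200
P(Heat-sink path down) [AND] = 0.24 × 0.21 = 0.050400
P(Recirculation branch fails) [OR] = 1 − (1−0.032200) × (1−0.37) × (1−0.17) × (1−0.050400) = 0.519443
P(Secondary loop inoperative) [OR] = 1 − (1−0.32) × (1−0.37) = 0.571600
P(Emergency loop 2 fails) [OR] = 1 − (1−0.571600) × (1−0.27) = 0.687268
P(Makeup line 2 inoperative) [OR] = 1 − (1−0.519443) × (1−0.687268) × (1−0.42) = 0.912834
P(Reactor cooling lost) [OR] = 1 − (1−0.069208) × (1−0.912834) × (1−0.43) = 0.953754
Rounded to 4 decimal places: P(Reactor cooling lost) ≈ 0.9538.

0.9538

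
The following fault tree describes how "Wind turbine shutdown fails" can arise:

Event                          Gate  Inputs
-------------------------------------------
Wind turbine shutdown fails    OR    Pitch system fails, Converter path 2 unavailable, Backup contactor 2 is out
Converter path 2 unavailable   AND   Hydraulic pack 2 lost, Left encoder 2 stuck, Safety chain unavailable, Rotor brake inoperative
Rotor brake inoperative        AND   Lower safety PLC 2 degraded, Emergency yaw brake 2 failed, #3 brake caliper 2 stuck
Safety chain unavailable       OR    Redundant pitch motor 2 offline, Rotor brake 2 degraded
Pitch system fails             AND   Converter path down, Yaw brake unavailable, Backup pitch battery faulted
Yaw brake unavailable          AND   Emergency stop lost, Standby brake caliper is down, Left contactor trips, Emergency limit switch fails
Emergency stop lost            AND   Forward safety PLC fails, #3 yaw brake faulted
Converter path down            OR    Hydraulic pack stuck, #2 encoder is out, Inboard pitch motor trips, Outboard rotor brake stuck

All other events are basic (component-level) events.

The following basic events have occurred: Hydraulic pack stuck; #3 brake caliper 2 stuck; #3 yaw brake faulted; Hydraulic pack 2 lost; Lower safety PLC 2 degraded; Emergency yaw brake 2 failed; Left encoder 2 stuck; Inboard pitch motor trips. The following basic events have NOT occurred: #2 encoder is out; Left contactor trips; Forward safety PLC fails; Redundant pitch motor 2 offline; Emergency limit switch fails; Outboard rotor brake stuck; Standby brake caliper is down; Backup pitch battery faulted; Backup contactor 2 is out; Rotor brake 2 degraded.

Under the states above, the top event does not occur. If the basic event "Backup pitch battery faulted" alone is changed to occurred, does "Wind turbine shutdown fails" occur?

Counterfactual: set "Backup pitch battery faulted" to occurred.
Converter path down [OR]: Hydraulic pack stuck=occurs, #2 encoder is out=not, Inboard pitch motor trips=occurs, Outboard rotor brake stuck=not → at least one input occurs → occurs.
Emergency stop lost [AND]: Forward safety PLC fails=not, #3 yaw brake faulted=occurs → not all inputs occur → does not occur.
Yaw brake unavailable [AND]: Emergency stop lost=not, Standby brake caliper is down=not, Left contactor trips=not, Emergency limit switch fails=not → not all inputs occur → does not occur.
Pitch system fails [AND]: Converter path down=occurs, Yaw brake unavailable=not, Backup pitch battery faulted=occurs → not all inputs occur → does not occur.
Safety chain unavailable [OR]: Redundant pitch motor 2 offline=not, Rotor brake 2 degraded=not → no input occurs → does not occur.
Rotor brake inoperative [AND]: Lower safety PLC 2 degraded=occurs, Emergency yaw brake 2 failed=occurs, #3 brake caliper 2 stuck=occurs → all inputs occur → occurs.
Converter path 2 unavailable [AND]: Hydraulic pack 2 lost=occurs, Left encoder 2 stuck=occurs, Safety chain unavailable=not, Rotor brake inoperative=occurs → not all inputs occur → does not occur.
Wind turbine shutdown fails [OR]: Pitch system fails=not, Converter path 2 unavailable=not, Backup contactor 2 is out=not → no input occurs → does not occur.

No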